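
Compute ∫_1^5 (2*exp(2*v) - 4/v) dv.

-exp(2) - 4*log(5) + exp(10)

An antiderivative is F(v) = exp(2*v) - 4*log(v).
Then F(5) - F(1) = (-4*log(5) + exp(10)) - (exp(2)) = -exp(2) - 4*log(5) + exp(10).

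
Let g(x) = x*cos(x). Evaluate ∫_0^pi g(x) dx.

Integrate by parts once (u = x, dv = cos(x) dx).
An antiderivative is F(x) = x*sin(x) + cos(x).
Then F(pi) - F(0) = (-1) - (1) = -2.

-2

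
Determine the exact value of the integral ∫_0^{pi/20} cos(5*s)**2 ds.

Use the identity cos^2(5*s) = (1 + cos(10*s))/2.
An antiderivative is F(s) = s/2 + sin(10*s)/20.
Then F(pi/20) - F(0) = (1/20 + pi/40) - (0) = 1/20 + pi/40.

1/20 + pi/40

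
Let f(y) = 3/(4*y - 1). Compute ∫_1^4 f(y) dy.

3*log(5)/4

An antiderivative is F(y) = 3*log(4*y - 1)/4.
Then F(4) - F(1) = (3*log(15)/4) - (3*log(3)/4) = 3*log(5)/4.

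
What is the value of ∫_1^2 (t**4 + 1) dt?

By the power rule, an antiderivative is F(t) = t**5/5 + t.
Then F(2) - F(1) = (42/5) - (6/5) = 36/5.

36/5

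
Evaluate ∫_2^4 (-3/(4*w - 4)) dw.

-3*log(3)/4

An antiderivative is F(w) = -3*log(4*w - 4)/4.
Then F(4) - F(2) = (-3*log(12)/4) - (-3*log(2)/2) = -3*log(3)/4.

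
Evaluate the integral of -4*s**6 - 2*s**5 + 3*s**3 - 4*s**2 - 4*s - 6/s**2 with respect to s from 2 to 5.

-6929967/140

By the power rule, an antiderivative is F(s) = -4*s**7/7 - s**6/3 + 3*s**4/4 - 4*s**3/3 - 2*s**2 + 6/s.
Then F(5) - F(2) = (-6943707/140) - (-687/7) = -6929967/140.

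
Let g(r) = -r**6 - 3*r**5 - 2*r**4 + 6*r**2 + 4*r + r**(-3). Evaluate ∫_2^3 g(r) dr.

By the power rule, an antiderivative is F(r) = -r**7/7 - r**6/2 - 2*r**5/5 + 2*r**3 + 2*r**2 - 1/(2*r**2).
Then F(3) - F(2) = (-221188/315) - (-10979/280) = -1670693/2520.

-1670693/2520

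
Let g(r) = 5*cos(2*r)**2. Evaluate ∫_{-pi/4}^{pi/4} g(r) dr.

5*pi/4

Use the identity cos^2(2*r) = (1 + cos(4*r))/2.
An antiderivative is F(r) = 5*r/2 + 5*sin(4*r)/8.
Then F(pi/4) - F(-pi/4) = (5*pi/8) - (-5*pi/8) = 5*pi/4.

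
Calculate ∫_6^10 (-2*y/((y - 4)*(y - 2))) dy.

log(4/81)

Factor the denominator: y**2 - 6*y + 8 = (y - 2)(y - 4).
Partial fractions: -2*y/((y - 4)*(y - 2)) = 2/(y - 2) - 4/(y - 4).
An antiderivative is F(y) = -4*log(y - 4) + 2*log(y - 2).
Then F(10) - F(6) = (log(4/81)) - (0) = log(4/81).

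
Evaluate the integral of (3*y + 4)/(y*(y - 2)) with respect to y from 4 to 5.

Factor the denominator: y**2 - 2*y = y(y - 2).
Partial fractions: (3*y + 4)/(y*(y - 2)) = -2/y + 5/(y - 2).
An antiderivative is F(y) = -2*log(y) + 5*log(y - 2).
Then F(5) - F(4) = (-2*log(5) + 5*log(3)) - (log(2)) = -2*log(5) - log(2) + 5*log(3).

-2*log(5) - log(2) + 5*log(3)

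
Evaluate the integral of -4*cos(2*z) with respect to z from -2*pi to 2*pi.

0

An antiderivative is F(z) = -2*sin(2*z).
Then F(2*pi) - F(-2*pi) = (0) - (0) = 0.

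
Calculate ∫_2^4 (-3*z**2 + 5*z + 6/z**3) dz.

By the power rule, an antiderivative is F(z) = -z**3 + 5*z**2/2 - 3/z**2.
Then F(4) - F(2) = (-387/16) - (5/4) = -407/16.

-407/16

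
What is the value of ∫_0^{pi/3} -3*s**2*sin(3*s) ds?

4/9 - pi**2/9

Integrate by parts twice (u = s^2, dv = -3*sin(3*s) ds).
An antiderivative is F(s) = s**2*cos(3*s) - 2*s*sin(3*s)/3 - 2*cos(3*s)/9.
Then F(pi/3) - F(0) = (2/9 - pi**2/9) - (-2/9) = 4/9 - pi**2/9.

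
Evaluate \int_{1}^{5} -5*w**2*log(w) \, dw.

620/9 - 625*log(5)/3

Integrate by parts once (u = ln w, dv = -5*w**2 dw).
An antiderivative is F(w) = -5*w**3*(3*log(w) - 1)/9.
Then F(5) - F(1) = (625/9 - 625*log(5)/3) - (5/9) = 620/9 - 625*log(5)/3.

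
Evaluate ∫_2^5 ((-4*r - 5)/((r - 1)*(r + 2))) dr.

-4*log(2) - log(7)

Factor the denominator: r**2 + r - 2 = (r + 2)(r - 1).
Partial fractions: (-4*r - 5)/((r - 1)*(r + 2)) = -1/(r + 2) - 3/(r - 1).
An antiderivative is F(r) = -3*log(r - 1) - log(r + 2).
Then F(5) - F(2) = (-6*log(2) - log(7)) - (-log(4)) = -4*log(2) - log(7).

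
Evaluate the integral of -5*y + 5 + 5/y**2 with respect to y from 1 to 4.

-75/4

By the power rule, an antiderivative is F(y) = -5*y**2/2 + 5*y - 5/y.
Then F(4) - F(1) = (-85/4) - (-5/2) = -75/4.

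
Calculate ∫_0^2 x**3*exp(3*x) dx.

Integrate by parts 3 times (u = x^3, dv = exp(3*x) dx).
An antiderivative is F(x) = (9*x**3 - 9*x**2 + 6*x - 2)*exp(3*x)/27.
Then F(2) - F(0) = (46*exp(6)/27) - (-2/27) = 2/27 + 46*exp(6)/27.

2/27 + 46*exp(6)/27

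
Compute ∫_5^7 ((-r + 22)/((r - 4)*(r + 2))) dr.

-5*log(3) + 4*log(7)

Factor the denominator: r**2 - 2*r - 8 = (r + 2)(r - 4).
Partial fractions: (-r + 22)/((r - 4)*(r + 2)) = -4/(r + 2) + 3/(r - 4).
An antiderivative is F(r) = 3*log(r - 4) - 4*log(r + 2).
Then F(7) - F(5) = (-5*log(3)) - (-4*log(7)) = -5*log(3) + 4*log(7).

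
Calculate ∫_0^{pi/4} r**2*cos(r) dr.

sqrt(2)*(-32 + pi**2 + 8*pi)/32

Integrate by parts twice (u = r^2, dv = cos(r) dr).
An antiderivative is F(r) = r**2*sin(r) + 2*r*cos(r) - 2*sin(r).
Then F(pi/4) - F(0) = (sqrt(2)*(-32 + pi**2 + 8*pi)/32) - (0) = sqrt(2)*(-32 + pi**2 + 8*pi)/32.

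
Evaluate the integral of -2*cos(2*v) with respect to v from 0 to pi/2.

0

An antiderivative is F(v) = -sin(2*v).
Then F(pi/2) - F(0) = (0) - (0) = 0.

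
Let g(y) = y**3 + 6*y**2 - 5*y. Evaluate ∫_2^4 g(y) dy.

By the power rule, an antiderivative is F(y) = y**4/4 + 2*y**3 - 5*y**2/2.
Then F(4) - F(2) = (152) - (10) = 142.

142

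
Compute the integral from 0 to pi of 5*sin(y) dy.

10

An antiderivative is F(y) = -5*cos(y).
Then F(pi) - F(0) = (5) - (-5) = 10.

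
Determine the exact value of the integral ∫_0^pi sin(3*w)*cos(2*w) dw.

6/5

Use the identity sin(3*w)cos(2*w) = [sin(5*w) + sin(w)]/2.
An antiderivative is F(w) = -cos(w)/2 - cos(5*w)/10.
Then F(pi) - F(0) = (3/5) - (-3/5) = 6/5.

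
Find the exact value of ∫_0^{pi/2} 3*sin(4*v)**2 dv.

Use the identity sin^2(4*v) = (1 - cos(8*v))/2.
An antiderivative is F(v) = 3*v/2 - 3*sin(8*v)/16.
Then F(pi/2) - F(0) = (3*pi/4) - (0) = 3*pi/4.

3*pi/4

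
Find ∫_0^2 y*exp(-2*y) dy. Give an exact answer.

(-5 + exp(4))*exp(-4)/4

Integrate by parts once (u = y, dv = exp(-2*y) dy).
An antiderivative is F(y) = (-2*y - 1)*exp(-2*y)/4.
Then F(2) - F(0) = (-5*exp(-4)/4) - (-1/4) = (-5 + exp(4))*exp(-4)/4.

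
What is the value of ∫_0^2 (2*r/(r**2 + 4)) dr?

Let u = r**2 + 4, so du = 2*r dr. When r = 0, u = 4; when r = 2, u = 8.
The integral becomes ∫ 1/u du from 4 to 8, with antiderivative log(u).
Back in r: F(r) = log(r**2 + 4).
Then F(2) - F(0) = (log(8)) - (log(4)) = log(2).

log(2)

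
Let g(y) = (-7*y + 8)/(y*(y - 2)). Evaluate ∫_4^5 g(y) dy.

-4*log(5) - 3*log(3) + 11*log(2)

Factor the denominator: y**2 - 2*y = y(y - 2).
Partial fractions: (-7*y + 8)/(y*(y - 2)) = -4/y - 3/(y - 2).
An antiderivative is F(y) = -4*log(y) - 3*log(y - 2).
Then F(5) - F(4) = (-4*log(5) - 3*log(3)) - (-11*log(2)) = -4*log(5) - 3*log(3) + 11*log(2).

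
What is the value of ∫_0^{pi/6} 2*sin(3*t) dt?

An antiderivative is F(t) = -2*cos(3*t)/3.
Then F(pi/6) - F(0) = (0) - (-2/3) = 2/3.

2/3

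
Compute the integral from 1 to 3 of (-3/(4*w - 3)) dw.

An antiderivative is F(w) = -3*log(4*w - 3)/4.
Then F(3) - F(1) = (-3*log(3)/2) - (0) = -3*log(3)/2.

-3*log(3)/2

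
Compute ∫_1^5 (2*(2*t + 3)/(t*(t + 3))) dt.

Factor the denominator: t**2 + 3*t = (t + 3)t.
Partial fractions: 2*(2*t + 3)/(t*(t + 3)) = 2/(t + 3) + 2/t.
An antiderivative is F(t) = 2*log(t) + 2*log(t + 3).
Then F(5) - F(1) = (2*log(5) + 6*log(2)) - (log(16)) = log(100).

log(100)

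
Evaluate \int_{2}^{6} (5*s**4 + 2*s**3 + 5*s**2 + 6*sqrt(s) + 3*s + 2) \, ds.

By the power rule, an antiderivative is F(s) = s**5 + s**4/2 + 4*s**(3/2) + 5*s**3/3 + 3*s**2/2 + 2*s.
Then F(6) - F(2) = (24*sqrt(6) + 8850) - (8*sqrt(2) + 190/3) = -8*sqrt(2) + 24*sqrt(6) + 26360/3.

-8*sqrt(2) + 24*sqrt(6) + 26360/3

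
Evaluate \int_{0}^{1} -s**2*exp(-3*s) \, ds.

-2/27 + 17*exp(-3)/27

Integrate by parts twice (u = s^2, dv = -exp(-3*s) ds).
An antiderivative is F(s) = (9*s**2 + 6*s + 2)*exp(-3*s)/27.
Then F(1) - F(0) = (17*exp(-3)/27) - (2/27) = -2/27 + 17*exp(-3)/27.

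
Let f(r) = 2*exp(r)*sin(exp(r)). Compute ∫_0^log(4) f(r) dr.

Let u = exp(r), so du = exp(r) dr. When r = 0, u = 1; when r = log(4), u = 4.
The integral becomes 2·∫ sin(u) du from 1 to 4, with antiderivative -2*cos(u).
Back in r: F(r) = -2*cos(exp(r)).
Then F(log(4)) - F(0) = (-2*cos(4)) - (-2*cos(1)) = 2*cos(1) - 2*cos(4).

2*cos(1) - 2*cos(4)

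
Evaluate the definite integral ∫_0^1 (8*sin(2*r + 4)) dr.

Let u = 2*r + 4, so du = 2 dr. When r = 0, u = 4; when r = 1, u = 6.
The integral becomes 4·∫ sin(u) du from 4 to 6, with antiderivative -4*cos(u).
Back in r: F(r) = -4*cos(2*r + 4).
Then F(1) - F(0) = (-4*cos(6)) - (-4*cos(4)) = -4*cos(6) + 4*cos(4).

-4*cos(6) + 4*cos(4)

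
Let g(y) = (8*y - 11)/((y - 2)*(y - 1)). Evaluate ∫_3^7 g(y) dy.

3*log(3) + 5*log(5)

Factor the denominator: y**2 - 3*y + 2 = (y - 1)(y - 2).
Partial fractions: (8*y - 11)/((y - 2)*(y - 1)) = 3/(y - 1) + 5/(y - 2).
An antiderivative is F(y) = 5*log(y - 2) + 3*log(y - 1).
Then F(7) - F(3) = (3*log(2) + 3*log(3) + 5*log(5)) - (log(8)) = 3*log(3) + 5*log(5).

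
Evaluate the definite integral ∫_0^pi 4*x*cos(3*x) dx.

Integrate by parts once (u = x, dv = 4*cos(3*x) dx).
An antiderivative is F(x) = 4*x*sin(3*x)/3 + 4*cos(3*x)/9.
Then F(pi) - F(0) = (-4/9) - (4/9) = -8/9.

-8/9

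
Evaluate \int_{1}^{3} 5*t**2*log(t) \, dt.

-130/9 + 45*log(3)

Integrate by parts once (u = ln t, dv = 5*t**2 dt).
An antiderivative is F(t) = 5*t**3*(3*log(t) - 1)/9.
Then F(3) - F(1) = (-15 + 45*log(3)) - (-5/9) = -130/9 + 45*log(3).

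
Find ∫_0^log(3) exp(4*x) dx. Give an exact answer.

20

Let u = exp(x), so du = exp(x) dx. When x = 0, u = 1; when x = log(3), u = 3.
The integral becomes ∫ u**3 du from 1 to 3, with antiderivative u**4/4.
Back in x: F(x) = exp(4*x)/4.
Then F(log(3)) - F(0) = (81/4) - (1/4) = 20.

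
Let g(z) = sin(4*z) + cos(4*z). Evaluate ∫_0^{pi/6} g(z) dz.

sqrt(3)/8 + 3/8

An antiderivative is F(z) = sin(4*z)/4 - cos(4*z)/4.
Then F(pi/6) - F(0) = (1/8 + sqrt(3)/8) - (-1/4) = sqrt(3)/8 + 3/8.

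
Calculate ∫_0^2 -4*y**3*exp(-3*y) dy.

Integrate by parts 3 times (u = y^3, dv = -4*exp(-3*y) dy).
An antiderivative is F(y) = (36*y**3 + 36*y**2 + 24*y + 8)*exp(-3*y)/27.
Then F(2) - F(0) = (488*exp(-6)/27) - (8/27) = -8/27 + 488*exp(-6)/27.

-8/27 + 488*exp(-6)/27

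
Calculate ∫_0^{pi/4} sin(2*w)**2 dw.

Use the identity sin^2(2*w) = (1 - cos(4*w))/2.
An antiderivative is F(w) = w/2 - sin(4*w)/8.
Then F(pi/4) - F(0) = (pi/8) - (0) = pi/8.

pi/8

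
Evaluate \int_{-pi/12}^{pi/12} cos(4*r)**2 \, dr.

sqrt(3)/16 + pi/12

Use the identity cos^2(4*r) = (1 + cos(8*r))/2.
An antiderivative is F(r) = r/2 + sin(8*r)/16.
Then F(pi/12) - F(-pi/12) = (sqrt(3)/32 + pi/24) - (-pi/24 - sqrt(3)/32) = sqrt(3)/16 + pi/12.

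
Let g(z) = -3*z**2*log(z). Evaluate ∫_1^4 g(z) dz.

21 - 128*log(2)

Integrate by parts once (u = ln z, dv = -3*z**2 dz).
An antiderivative is F(z) = -z**3*(3*log(z) - 1)/3.
Then F(4) - F(1) = (64/3 - 128*log(2)) - (1/3) = 21 - 128*log(2).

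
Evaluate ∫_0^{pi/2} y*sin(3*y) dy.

-1/9

Integrate by parts once (u = y, dv = sin(3*y) dy).
An antiderivative is F(y) = -y*cos(3*y)/3 + sin(3*y)/9.
Then F(pi/2) - F(0) = (-1/9) - (0) = -1/9.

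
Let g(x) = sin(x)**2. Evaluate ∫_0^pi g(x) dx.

pi/2

Use the identity sin^2(x) = (1 - cos(2*x))/2.
An antiderivative is F(x) = x/2 - sin(2*x)/4.
Then F(pi) - F(0) = (pi/2) - (0) = pi/2.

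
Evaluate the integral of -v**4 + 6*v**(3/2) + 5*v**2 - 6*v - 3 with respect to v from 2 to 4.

-1054/15 - 48*sqrt(2)/5

By the power rule, an antiderivative is F(v) = 12*v**(5/2)/5 - v**5/5 + 5*v**3/3 - 3*v**2 - 3*v.
Then F(4) - F(2) = (-244/3) - (-166/15 + 48*sqrt(2)/5) = -1054/15 - 48*sqrt(2)/5.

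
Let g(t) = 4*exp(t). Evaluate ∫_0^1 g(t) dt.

An antiderivative is F(t) = 4*exp(t).
Then F(1) - F(0) = (4*E) - (4) = -4 + 4*E.

-4 + 4*E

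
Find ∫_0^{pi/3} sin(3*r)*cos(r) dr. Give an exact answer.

9/16

Use the identity sin(3*r)cos(r) = [sin(4*r) + sin(2*r)]/2.
An antiderivative is F(r) = -cos(2*r)/4 - cos(4*r)/8.
Then F(pi/3) - F(0) = (3/16) - (-3/8) = 9/16.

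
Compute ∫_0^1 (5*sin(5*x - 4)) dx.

Let u = 5*x - 4, so du = 5 dx. When x = 0, u = -4; when x = 1, u = 1.
The integral becomes ∫ sin(u) du from -4 to 1, with antiderivative -cos(u).
Back in x: F(x) = -cos(5*x - 4).
Then F(1) - F(0) = (-cos(1)) - (-cos(4)) = cos(4) - cos(1).

cos(4) - cos(1)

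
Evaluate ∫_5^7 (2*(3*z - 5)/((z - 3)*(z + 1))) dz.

-4*log(3) + 10*log(2)

Factor the denominator: z**2 - 2*z - 3 = (z + 1)(z - 3).
Partial fractions: 2*(3*z - 5)/((z - 3)*(z + 1)) = 4/(z + 1) + 2/(z - 3).
An antiderivative is F(z) = 2*log(z - 3) + 4*log(z + 1).
Then F(7) - F(5) = (16*log(2)) - (6*log(2) + 4*log(3)) = -4*log(3) + 10*log(2).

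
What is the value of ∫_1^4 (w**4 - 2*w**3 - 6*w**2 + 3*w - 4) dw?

-192/5

By the power rule, an antiderivative is F(w) = w**5/5 - w**4/2 - 2*w**3 + 3*w**2/2 - 4*w.
Then F(4) - F(1) = (-216/5) - (-24/5) = -192/5.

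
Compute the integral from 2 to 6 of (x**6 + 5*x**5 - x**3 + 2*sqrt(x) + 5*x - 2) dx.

-8*sqrt(2)/3 + 8*sqrt(6) + 1649576/21

By the power rule, an antiderivative is F(x) = x**7/7 + 5*x**6/6 - x**4/4 + 4*x**(3/2)/3 + 5*x**2/2 - 2*x.
Then F(6) - F(2) = (8*sqrt(6) + 550374/7) - (8*sqrt(2)/3 + 1546/21) = -8*sqrt(2)/3 + 8*sqrt(6) + 1649576/21.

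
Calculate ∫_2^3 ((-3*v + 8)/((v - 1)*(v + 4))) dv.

Factor the denominator: v**2 + 3*v - 4 = (v + 4)(v - 1).
Partial fractions: (-3*v + 8)/((v - 1)*(v + 4)) = -4/(v + 4) + 1/(v - 1).
An antiderivative is F(v) = log(v - 1) - 4*log(v + 4).
Then F(3) - F(2) = (-4*log(7) + log(2)) - (-4*log(3) - 4*log(2)) = -4*log(7) + 5*log(2) + 4*log(3).

-4*log(7) + 5*log(2) + 4*log(3)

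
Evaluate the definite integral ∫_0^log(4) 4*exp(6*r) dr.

Let u = exp(r), so du = exp(r) dr. When r = 0, u = 1; when r = log(4), u = 4.
The integral becomes 4·∫ u**5 du from 1 to 4, with antiderivative 2*u**6/3.
Back in r: F(r) = 2*exp(6*r)/3.
Then F(log(4)) - F(0) = (8192/3) - (2/3) = 2730.

2730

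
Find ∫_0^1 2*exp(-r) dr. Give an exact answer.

2 - 2*exp(-1)

An antiderivative is F(r) = -2*exp(-r).
Then F(1) - F(0) = (-2*exp(-1)) - (-2) = 2 - 2*exp(-1).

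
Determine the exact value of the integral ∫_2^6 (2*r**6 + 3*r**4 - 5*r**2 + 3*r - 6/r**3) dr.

By the power rule, an antiderivative is F(r) = 2*r**7/7 + 3*r**5/5 - 5*r**3/3 + 3*r**2/2 + 3/r**2.
Then F(6) - F(2) = (35423387/420) - (20659/420) = 8850682/105.

8850682/105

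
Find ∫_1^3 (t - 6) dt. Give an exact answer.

By the power rule, an antiderivative is F(t) = t**2/2 - 6*t.
Then F(3) - F(1) = (-27/2) - (-11/2) = -8.

-8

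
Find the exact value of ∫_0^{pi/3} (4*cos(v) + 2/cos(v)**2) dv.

An antiderivative is F(v) = 4*sin(v) + 2*tan(v).
Then F(pi/3) - F(0) = (4*sqrt(3)) - (0) = 4*sqrt(3).

4*sqrt(3)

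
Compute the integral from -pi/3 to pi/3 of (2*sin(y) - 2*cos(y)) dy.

-2*sqrt(3)

An antiderivative is F(y) = -2*sin(y) - 2*cos(y).
Then F(pi/3) - F(-pi/3) = (-sqrt(3) - 1) - (-1 + sqrt(3)) = -2*sqrt(3).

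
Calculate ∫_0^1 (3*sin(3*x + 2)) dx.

cos(2) - cos(5)

Let u = 3*x + 2, so du = 3 dx. When x = 0, u = 2; when x = 1, u = 5.
The integral becomes ∫ sin(u) du from 2 to 5, with antiderivative -cos(u).
Back in x: F(x) = -cos(3*x + 2).
Then F(1) - F(0) = (-cos(5)) - (-cos(2)) = cos(2) - cos(5).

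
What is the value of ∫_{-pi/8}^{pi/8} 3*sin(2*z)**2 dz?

Use the identity sin^2(2*z) = (1 - cos(4*z))/2.
An antiderivative is F(z) = 3*z/2 - 3*sin(4*z)/8.
Then F(pi/8) - F(-pi/8) = (-3/8 + 3*pi/16) - (3/8 - 3*pi/16) = -3/4 + 3*pi/8.

-3/4 + 3*pi/8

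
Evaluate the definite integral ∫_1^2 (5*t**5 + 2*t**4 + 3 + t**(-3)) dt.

By the power rule, an antiderivative is F(t) = 5*t**6/6 + 2*t**5/5 + 3*t - 1/(2*t**2).
Then F(2) - F(1) = (8641/120) - (56/15) = 2731/40.

2731/40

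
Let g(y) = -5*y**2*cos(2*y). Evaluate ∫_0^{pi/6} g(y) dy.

Integrate by parts twice (u = y^2, dv = -5*cos(2*y) dy).
An antiderivative is F(y) = -5*y**2*sin(2*y)/2 - 5*y*cos(2*y)/2 + 5*sin(2*y)/4.
Then F(pi/6) - F(0) = (-5*pi/24 - 5*sqrt(3)*pi**2/144 + 5*sqrt(3)/8) - (0) = -5*pi/24 - 5*sqrt(3)*pi**2/144 + 5*sqrt(3)/8.

-5*pi/24 - 5*sqrt(3)*pi**2/144 + 5*sqrt(3)/8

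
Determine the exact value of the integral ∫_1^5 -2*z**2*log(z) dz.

Integrate by parts once (u = ln z, dv = -2*z**2 dz).
An antiderivative is F(z) = -2*z**3*(3*log(z) - 1)/9.
Then F(5) - F(1) = (250/9 - 250*log(5)/3) - (2/9) = 248/9 - 250*log(5)/3.

248/9 - 250*log(5)/3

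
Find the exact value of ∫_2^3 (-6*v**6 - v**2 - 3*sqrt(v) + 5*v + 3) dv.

By the power rule, an antiderivative is F(v) = -6*v**7/7 - 2*v**(3/2) - v**3/3 + 5*v**2/2 + 3*v.
Then F(3) - F(2) = (-25929/14 - 6*sqrt(3)) - (-2024/21 - 4*sqrt(2)) = -73739/42 - 6*sqrt(3) + 4*sqrt(2).

-73739/42 - 6*sqrt(3) + 4*sqrt(2)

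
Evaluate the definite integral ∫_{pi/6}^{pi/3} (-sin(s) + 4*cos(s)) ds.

An antiderivative is F(s) = 4*sin(s) + cos(s).
Then F(pi/3) - F(pi/6) = (1/2 + 2*sqrt(3)) - (sqrt(3)/2 + 2) = -3/2 + 3*sqrt(3)/2.

-3/2 + 3*sqrt(3)/2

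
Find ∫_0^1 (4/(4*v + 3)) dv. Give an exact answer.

Let u = 4*v + 3, so du = 4 dv. When v = 0, u = 3; when v = 1, u = 7.
The integral becomes ∫ 1/u du from 3 to 7, with antiderivative log(u).
Back in v: F(v) = log(4*v + 3).
Then F(1) - F(0) = (log(7)) - (log(3)) = log(7/3).

log(7/3)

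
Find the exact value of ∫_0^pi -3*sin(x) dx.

An antiderivative is F(x) = 3*cos(x).
Then F(pi) - F(0) = (-3) - (3) = -6.

-6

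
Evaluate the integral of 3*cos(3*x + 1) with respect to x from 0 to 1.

Let u = 3*x + 1, so du = 3 dx. When x = 0, u = 1; when x = 1, u = 4.
The integral becomes ∫ cos(u) du from 1 to 4, with antiderivative sin(u).
Back in x: F(x) = sin(3*x + 1).
Then F(1) - F(0) = (sin(4)) - (sin(1)) = -sin(1) + sin(4).

-sin(1) + sin(4)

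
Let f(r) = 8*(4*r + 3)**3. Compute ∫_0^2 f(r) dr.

Let u = 4*r + 3, so du = 4 dr. When r = 0, u = 3; when r = 2, u = 11.
The integral becomes 2·∫ u**3 du from 3 to 11, with antiderivative u**4/2.
Back in r: F(r) = (4*r + 3)**4/2.
Then F(2) - F(0) = (14641/2) - (81/2) = 7280.

7280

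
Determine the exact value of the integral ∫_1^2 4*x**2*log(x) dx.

-28/9 + 32*log(2)/3

Integrate by parts once (u = ln x, dv = 4*x**2 dx).
An antiderivative is F(x) = 4*x**3*(3*log(x) - 1)/9.
Then F(2) - F(1) = (-32/9 + 32*log(2)/3) - (-4/9) = -28/9 + 32*log(2)/3.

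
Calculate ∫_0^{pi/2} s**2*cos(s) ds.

Integrate by parts twice (u = s^2, dv = cos(s) ds).
An antiderivative is F(s) = s**2*sin(s) + 2*s*cos(s) - 2*sin(s).
Then F(pi/2) - F(0) = (-2 + pi**2/4) - (0) = -2 + pi**2/4.

-2 + pi**2/4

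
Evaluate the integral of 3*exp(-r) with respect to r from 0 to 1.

3 - 3*exp(-1)

An antiderivative is F(r) = -3*exp(-r).
Then F(1) - F(0) = (-3*exp(-1)) - (-3) = 3 - 3*exp(-1).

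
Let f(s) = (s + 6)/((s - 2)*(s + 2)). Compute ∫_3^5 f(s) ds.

Factor the denominator: s**2 - 4 = (s + 2)(s - 2).
Partial fractions: (s + 6)/((s - 2)*(s + 2)) = -1/(s + 2) + 2/(s - 2).
An antiderivative is F(s) = 2*log(s - 2) - log(s + 2).
Then F(5) - F(3) = (log(9/7)) - (-log(5)) = log(45/7).

log(45/7)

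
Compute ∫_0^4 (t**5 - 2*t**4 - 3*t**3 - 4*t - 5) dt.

436/15

By the power rule, an antiderivative is F(t) = t**6/6 - 2*t**5/5 - 3*t**4/4 - 2*t**2 - 5*t.
Then F(4) - F(0) = (436/15) - (0) = 436/15.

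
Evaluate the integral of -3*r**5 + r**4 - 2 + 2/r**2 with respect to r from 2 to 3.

-8759/30

By the power rule, an antiderivative is F(r) = -r**6/2 + r**5/5 - 2*r - 2/r.
Then F(3) - F(2) = (-9677/30) - (-153/5) = -8759/30.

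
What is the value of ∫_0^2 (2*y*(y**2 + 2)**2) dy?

208/3

Let u = y**2 + 2, so du = 2*y dy. When y = 0, u = 2; when y = 2, u = 6.
The integral becomes ∫ u**2 du from 2 to 6, with antiderivative u**3/3.
Back in y: F(y) = (y**2 + 2)**3/3.
Then F(2) - F(0) = (72) - (8/3) = 208/3.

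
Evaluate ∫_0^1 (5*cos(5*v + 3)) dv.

-sin(3) + sin(8)

Let u = 5*v + 3, so du = 5 dv. When v = 0, u = 3; when v = 1, u = 8.
The integral becomes ∫ cos(u) du from 3 to 8, with antiderivative sin(u).
Back in v: F(v) = sin(5*v + 3).
Then F(1) - F(0) = (sin(8)) - (sin(3)) = -sin(3) + sin(8).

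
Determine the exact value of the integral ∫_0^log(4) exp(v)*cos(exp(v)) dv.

Let u = exp(v), so du = exp(v) dv. When v = 0, u = 1; when v = log(4), u = 4.
The integral becomes ∫ cos(u) du from 1 to 4, with antiderivative sin(u).
Back in v: F(v) = sin(exp(v)).
Then F(log(4)) - F(0) = (sin(4)) - (sin(1)) = -sin(1) + sin(4).

-sin(1) + sin(4)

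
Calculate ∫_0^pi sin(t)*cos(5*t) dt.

Use the identity sin(t)cos(5*t) = [sin(6*t) + sin(-4*t)]/2.
An antiderivative is F(t) = cos(4*t)/8 - cos(6*t)/12.
Then F(pi) - F(0) = (1/24) - (1/24) = 0.

0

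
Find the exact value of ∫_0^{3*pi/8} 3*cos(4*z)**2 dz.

Use the identity cos^2(4*z) = (1 + cos(8*z))/2.
An antiderivative is F(z) = 3*z/2 + 3*sin(8*z)/16.
Then F(3*pi/8) - F(0) = (9*pi/16) - (0) = 9*pi/16.

9*pi/16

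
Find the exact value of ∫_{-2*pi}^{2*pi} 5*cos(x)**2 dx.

Use the identity cos^2(x) = (1 + cos(2*x))/2.
An antiderivative is F(x) = 5*x/2 + 5*sin(2*x)/4.
Then F(2*pi) - F(-2*pi) = (5*pi) - (-5*pi) = 10*pi.

10*pi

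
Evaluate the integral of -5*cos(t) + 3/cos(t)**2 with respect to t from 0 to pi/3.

sqrt(3)/2

An antiderivative is F(t) = -5*sin(t) + 3*tan(t).
Then F(pi/3) - F(0) = (sqrt(3)/2) - (0) = sqrt(3)/2.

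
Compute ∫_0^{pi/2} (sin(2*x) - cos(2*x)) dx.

An antiderivative is F(x) = -sin(2*x)/2 - cos(2*x)/2.
Then F(pi/2) - F(0) = (1/2) - (-1/2) = 1.

1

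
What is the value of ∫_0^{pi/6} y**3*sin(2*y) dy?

Integrate by parts 3 times (u = y^3, dv = sin(2*y) dy).
An antiderivative is F(y) = -y**3*cos(2*y)/2 + 3*y**2*sin(2*y)/4 + 3*y*cos(2*y)/4 - 3*sin(2*y)/8.
Then F(pi/6) - F(0) = (-3*sqrt(3)/16 - pi**3/864 + sqrt(3)*pi**2/96 + pi/16) - (0) = -3*sqrt(3)/16 - pi**3/864 + sqrt(3)*pi**2/96 + pi/16.

-3*sqrt(3)/16 - pi**3/864 + sqrt(3)*pi**2/96 + pi/16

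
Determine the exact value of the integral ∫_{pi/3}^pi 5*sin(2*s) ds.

-15/4

An antiderivative is F(s) = -5*cos(2*s)/2.
Then F(pi) - F(pi/3) = (-5/2) - (5/4) = -15/4.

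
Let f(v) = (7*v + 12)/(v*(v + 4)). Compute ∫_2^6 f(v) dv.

Factor the denominator: v**2 + 4*v = (v + 4)v.
Partial fractions: (7*v + 12)/(v*(v + 4)) = 4/(v + 4) + 3/v.
An antiderivative is F(v) = 3*log(v) + 4*log(v + 4).
Then F(6) - F(2) = (3*log(3) + 7*log(2) + 4*log(5)) - (4*log(3) + 7*log(2)) = -log(3) + 4*log(5).

-log(3) + 4*log(5)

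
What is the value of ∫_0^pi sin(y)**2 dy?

pi/2

Use the identity sin^2(y) = (1 - cos(2*y))/2.
An antiderivative is F(y) = y/2 - sin(2*y)/4.
Then F(pi) - F(0) = (pi/2) - (0) = pi/2.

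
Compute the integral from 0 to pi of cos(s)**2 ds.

Use the identity cos^2(s) = (1 + cos(2*s))/2.
An antiderivative is F(s) = s/2 + sin(2*s)/4.
Then F(pi) - F(0) = (pi/2) - (0) = pi/2.

pi/2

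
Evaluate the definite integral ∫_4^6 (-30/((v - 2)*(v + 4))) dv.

Factor the denominator: v**2 + 2*v - 8 = (v + 4)(v - 2).
Partial fractions: -30/((v - 2)*(v + 4)) = 5/(v + 4) - 5/(v - 2).
An antiderivative is F(v) = -5*log(v - 2) + 5*log(v + 4).
Then F(6) - F(4) = (-5*log(2) + 5*log(5)) - (10*log(2)) = -15*log(2) + 5*log(5).

-15*log(2) + 5*log(5)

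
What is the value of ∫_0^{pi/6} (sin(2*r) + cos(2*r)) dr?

1/4 + sqrt(3)/4

An antiderivative is F(r) = sin(2*r)/2 - cos(2*r)/2.
Then F(pi/6) - F(0) = (-1/4 + sqrt(3)/4) - (-1/2) = 1/4 + sqrt(3)/4.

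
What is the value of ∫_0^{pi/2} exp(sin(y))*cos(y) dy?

-1 + E

Let u = sin(y), so du = cos(y) dy. When y = 0, u = 0; when y = pi/2, u = 1.
The integral becomes ∫ exp(u) du from 0 to 1, with antiderivative exp(u).
Back in y: F(y) = exp(sin(y)).
Then F(pi/2) - F(0) = (E) - (1) = -1 + E.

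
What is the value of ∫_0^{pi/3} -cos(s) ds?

-sqrt(3)/2

An antiderivative is F(s) = -sin(s).
Then F(pi/3) - F(0) = (-sqrt(3)/2) - (0) = -sqrt(3)/2.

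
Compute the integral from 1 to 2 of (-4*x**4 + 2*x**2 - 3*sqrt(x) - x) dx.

-589/30 - 4*sqrt(2)

By the power rule, an antiderivative is F(x) = -4*x**5/5 - 2*x**(3/2) + 2*x**3/3 - x**2/2.
Then F(2) - F(1) = (-334/15 - 4*sqrt(2)) - (-79/30) = -589/30 - 4*sqrt(2).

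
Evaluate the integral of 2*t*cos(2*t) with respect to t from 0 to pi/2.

Integrate by parts once (u = t, dv = 2*cos(2*t) dt).
An antiderivative is F(t) = t*sin(2*t) + cos(2*t)/2.
Then F(pi/2) - F(0) = (-1/2) - (1/2) = -1.

-1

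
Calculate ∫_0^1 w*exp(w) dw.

Integrate by parts once (u = w, dv = exp(w) dw).
An antiderivative is F(w) = (w - 1)*exp(w).
Then F(1) - F(0) = (0) - (-1) = 1.

1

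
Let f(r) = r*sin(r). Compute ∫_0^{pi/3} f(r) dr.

-pi/6 + sqrt(3)/2

Integrate by parts once (u = r, dv = sin(r) dr).
An antiderivative is F(r) = -r*cos(r) + sin(r).
Then F(pi/3) - F(0) = (-pi/6 + sqrt(3)/2) - (0) = -pi/6 + sqrt(3)/2.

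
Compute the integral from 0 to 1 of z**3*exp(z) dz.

Integrate by parts 3 times (u = z^3, dv = exp(z) dz).
An antiderivative is F(z) = (z**3 - 3*z**2 + 6*z - 6)*exp(z).
Then F(1) - F(0) = (-2*E) - (-6) = 6 - 2*E.

6 - 2*E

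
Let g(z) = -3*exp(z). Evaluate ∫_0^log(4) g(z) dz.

-9

An antiderivative is F(z) = -3*exp(z).
Then F(log(4)) - F(0) = (-12) - (-3) = -9.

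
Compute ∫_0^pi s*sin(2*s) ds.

-pi/2

Integrate by parts once (u = s, dv = sin(2*s) ds).
An antiderivative is F(s) = -s*cos(2*s)/2 + sin(2*s)/4.
Then F(pi) - F(0) = (-pi/2) - (0) = -pi/2.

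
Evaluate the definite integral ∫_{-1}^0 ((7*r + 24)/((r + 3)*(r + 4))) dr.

Factor the denominator: r**2 + 7*r + 12 = (r + 4)(r + 3).
Partial fractions: (7*r + 24)/((r + 3)*(r + 4)) = 4/(r + 4) + 3/(r + 3).
An antiderivative is F(r) = 3*log(r + 3) + 4*log(r + 4).
Then F(0) - F(-1) = (3*log(3) + 8*log(2)) - (3*log(2) + 4*log(3)) = log(32/3).

log(32/3)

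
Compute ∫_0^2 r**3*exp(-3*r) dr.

2/27 - 122*exp(-6)/27

Integrate by parts 3 times (u = r^3, dv = exp(-3*r) dr).
An antiderivative is F(r) = (-9*r**3 - 9*r**2 - 6*r - 2)*exp(-3*r)/27.
Then F(2) - F(0) = (-122*exp(-6)/27) - (-2/27) = 2/27 - 122*exp(-6)/27.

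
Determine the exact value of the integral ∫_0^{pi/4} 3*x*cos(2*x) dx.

Integrate by parts once (u = x, dv = 3*cos(2*x) dx).
An antiderivative is F(x) = 3*x*sin(2*x)/2 + 3*cos(2*x)/4.
Then F(pi/4) - F(0) = (3*pi/8) - (3/4) = -3/4 + 3*pi/8.

-3/4 + 3*pi/8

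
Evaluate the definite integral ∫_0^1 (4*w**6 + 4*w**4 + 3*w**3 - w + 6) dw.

1067/140

By the power rule, an antiderivative is F(w) = 4*w**7/7 + 4*w**5/5 + 3*w**4/4 - w**2/2 + 6*w.
Then F(1) - F(0) = (1067/140) - (0) = 1067/140.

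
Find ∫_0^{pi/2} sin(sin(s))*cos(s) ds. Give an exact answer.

1 - cos(1)

Let u = sin(s), so du = cos(s) ds. When s = 0, u = 0; when s = pi/2, u = 1.
The integral becomes ∫ sin(u) du from 0 to 1, with antiderivative -cos(u).
Back in s: F(s) = -cos(sin(s)).
Then F(pi/2) - F(0) = (-cos(1)) - (-1) = 1 - cos(1).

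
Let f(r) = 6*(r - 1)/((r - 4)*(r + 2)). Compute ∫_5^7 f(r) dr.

Factor the denominator: r**2 - 2*r - 8 = (r + 2)(r - 4).
Partial fractions: 6*(r - 1)/((r - 4)*(r + 2)) = 3/(r + 2) + 3/(r - 4).
An antiderivative is F(r) = 3*log(r - 4) + 3*log(r + 2).
Then F(7) - F(5) = (9*log(3)) - (3*log(7)) = -3*log(7) + 9*log(3).

-3*log(7) + 9*log(3)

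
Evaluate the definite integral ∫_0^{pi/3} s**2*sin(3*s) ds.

-4/27 + pi**2/27

Integrate by parts twice (u = s^2, dv = sin(3*s) ds).
An antiderivative is F(s) = -s**2*cos(3*s)/3 + 2*s*sin(3*s)/9 + 2*cos(3*s)/27.
Then F(pi/3) - F(0) = (-2/27 + pi**2/27) - (2/27) = -4/27 + pi**2/27.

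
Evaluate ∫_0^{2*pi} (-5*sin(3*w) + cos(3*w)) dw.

An antiderivative is F(w) = sin(3*w)/3 + 5*cos(3*w)/3.
Then F(2*pi) - F(0) = (5/3) - (5/3) = 0.

0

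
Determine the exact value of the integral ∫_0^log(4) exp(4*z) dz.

255/4

Let u = exp(z), so du = exp(z) dz. When z = 0, u = 1; when z = log(4), u = 4.
The integral becomes ∫ u**3 du from 1 to 4, with antiderivative u**4/4.
Back in z: F(z) = exp(4*z)/4.
Then F(log(4)) - F(0) = (64) - (1/4) = 255/4.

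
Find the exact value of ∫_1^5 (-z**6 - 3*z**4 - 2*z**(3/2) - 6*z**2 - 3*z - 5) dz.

-466836/35 - 20*sqrt(5)

By the power rule, an antiderivative is F(z) = -z**7/7 - 4*z**(5/2)/5 - 3*z**5/5 - 2*z**3 - 3*z**2/2 - 5*z.
Then F(5) - F(1) = (-186875/14 - 20*sqrt(5)) - (-703/70) = -466836/35 - 20*sqrt(5).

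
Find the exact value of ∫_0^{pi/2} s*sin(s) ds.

Integrate by parts once (u = s, dv = sin(s) ds).
An antiderivative is F(s) = -s*cos(s) + sin(s).
Then F(pi/2) - F(0) = (1) - (0) = 1.

1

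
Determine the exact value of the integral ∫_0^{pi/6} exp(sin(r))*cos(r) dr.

-1 + exp(1/2)

Let u = sin(r), so du = cos(r) dr. When r = 0, u = 0; when r = pi/6, u = 1/2.
The integral becomes ∫ exp(u) du from 0 to 1/2, with antiderivative exp(u).
Back in r: F(r) = exp(sin(r)).
Then F(pi/6) - F(0) = (exp(1/2)) - (1) = -1 + exp(1/2).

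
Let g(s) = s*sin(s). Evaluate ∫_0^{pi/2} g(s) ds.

1

Integrate by parts once (u = s, dv = sin(s) ds).
An antiderivative is F(s) = -s*cos(s) + sin(s).
Then F(pi/2) - F(0) = (1) - (0) = 1.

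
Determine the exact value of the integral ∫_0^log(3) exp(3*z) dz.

26/3

Let u = exp(z), so du = exp(z) dz. When z = 0, u = 1; when z = log(3), u = 3.
The integral becomes ∫ u**2 du from 1 to 3, with antiderivative u**3/3.
Back in z: F(z) = exp(3*z)/3.
Then F(log(3)) - F(0) = (9) - (1/3) = 26/3.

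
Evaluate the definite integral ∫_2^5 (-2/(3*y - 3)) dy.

-4*log(2)/3

An antiderivative is F(y) = -2*log(3*y - 3)/3.
Then F(5) - F(2) = (-2*log(12)/3) - (-2*log(3)/3) = -4*log(2)/3.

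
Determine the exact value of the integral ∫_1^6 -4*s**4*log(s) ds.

Integrate by parts once (u = ln s, dv = -4*s**4 ds).
An antiderivative is F(s) = -4*s**5*(5*log(s) - 1)/25.
Then F(6) - F(1) = (31104/25 - 31104*log(6)/5) - (4/25) = 1244 - 31104*log(6)/5.

1244 - 31104*log(6)/5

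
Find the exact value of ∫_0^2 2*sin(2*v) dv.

1 - cos(4)

Let u = 2*v, so du = 2 dv. When v = 0, u = 0; when v = 2, u = 4.
The integral becomes ∫ sin(u) du from 0 to 4, with antiderivative -cos(u).
Back in v: F(v) = -cos(2*v).
Then F(2) - F(0) = (-cos(4)) - (-1) = 1 - cos(4).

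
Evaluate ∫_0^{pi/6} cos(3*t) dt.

1/3

An antiderivative is F(t) = sin(3*t)/3.
Then F(pi/6) - F(0) = (1/3) - (0) = 1/3.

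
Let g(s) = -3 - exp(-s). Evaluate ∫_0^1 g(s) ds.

An antiderivative is F(s) = -3*s + exp(-s).
Then F(1) - F(0) = (-3 + exp(-1)) - (1) = -4 + exp(-1).

-4 + exp(-1)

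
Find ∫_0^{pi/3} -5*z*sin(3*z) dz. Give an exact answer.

Integrate by parts once (u = z, dv = -5*sin(3*z) dz).
An antiderivative is F(z) = 5*z*cos(3*z)/3 - 5*sin(3*z)/9.
Then F(pi/3) - F(0) = (-5*pi/9) - (0) = -5*pi/9.

-5*pi/9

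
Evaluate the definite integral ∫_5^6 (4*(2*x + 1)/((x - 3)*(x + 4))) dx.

Factor the denominator: x**2 + x - 12 = (x + 4)(x - 3).
Partial fractions: 4*(2*x + 1)/((x - 3)*(x + 4)) = 4/(x + 4) + 4/(x - 3).
An antiderivative is F(x) = 4*log(x - 3) + 4*log(x + 4).
Then F(6) - F(5) = (4*log(2) + 4*log(3) + 4*log(5)) - (4*log(2) + 8*log(3)) = -4*log(3) + 4*log(5).

-4*log(3) + 4*log(5)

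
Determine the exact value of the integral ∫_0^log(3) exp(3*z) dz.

26/3

Let u = exp(z), so du = exp(z) dz. When z = 0, u = 1; when z = log(3), u = 3.
The integral becomes ∫ u**2 du from 1 to 3, with antiderivative u**3/3.
Back in z: F(z) = exp(3*z)/3.
Then F(log(3)) - F(0) = (9) - (1/3) = 26/3.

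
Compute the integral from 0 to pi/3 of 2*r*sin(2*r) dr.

sqrt(3)/4 + pi/6

Integrate by parts once (u = r, dv = 2*sin(2*r) dr).
An antiderivative is F(r) = -r*cos(2*r) + sin(2*r)/2.
Then F(pi/3) - F(0) = (sqrt(3)/4 + pi/6) - (0) = sqrt(3)/4 + pi/6.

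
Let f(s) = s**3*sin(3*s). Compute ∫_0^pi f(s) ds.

Integrate by parts 3 times (u = s^3, dv = sin(3*s) ds).
An antiderivative is F(s) = -s**3*cos(3*s)/3 + s**2*sin(3*s)/3 + 2*s*cos(3*s)/9 - 2*sin(3*s)/27.
Then F(pi) - F(0) = (pi*(-2 + 3*pi**2)/9) - (0) = pi*(-2 + 3*pi**2)/9.

pi*(-2 + 3*pi**2)/9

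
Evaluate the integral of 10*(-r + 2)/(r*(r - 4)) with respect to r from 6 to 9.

-5*log(5) - 5*log(3) + 10*log(2)

Factor the denominator: r**2 - 4*r = r(r - 4).
Partial fractions: 10*(-r + 2)/(r*(r - 4)) = -5/r - 5/(r - 4).
An antiderivative is F(r) = -5*log(r) - 5*log(r - 4).
Then F(9) - F(6) = (-10*log(3) - 5*log(5)) - (-10*log(2) - 5*log(3)) = -5*log(5) - 5*log(3) + 10*log(2).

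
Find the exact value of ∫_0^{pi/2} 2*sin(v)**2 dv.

Use the identity sin^2(v) = (1 - cos(2*v))/2.
An antiderivative is F(v) = v - sin(2*v)/2.
Then F(pi/2) - F(0) = (pi/2) - (0) = pi/2.

pi/2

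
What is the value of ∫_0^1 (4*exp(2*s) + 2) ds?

An antiderivative is F(s) = 2*exp(2*s) + 2*s.
Then F(1) - F(0) = (2 + 2*exp(2)) - (2) = 2*exp(2).

2*exp(2)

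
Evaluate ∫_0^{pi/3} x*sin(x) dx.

-pi/6 + sqrt(3)/2

Integrate by parts once (u = x, dv = sin(x) dx).
An antiderivative is F(x) = -x*cos(x) + sin(x).
Then F(pi/3) - F(0) = (-pi/6 + sqrt(3)/2) - (0) = -pi/6 + sqrt(3)/2.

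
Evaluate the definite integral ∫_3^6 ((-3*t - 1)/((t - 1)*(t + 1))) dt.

-2*log(5) - log(7) + 4*log(2)

Factor the denominator: t**2 - 1 = (t + 1)(t - 1).
Partial fractions: (-3*t - 1)/((t - 1)*(t + 1)) = -1/(t + 1) - 2/(t - 1).
An antiderivative is F(t) = -2*log(t - 1) - log(t + 1).
Then F(6) - F(3) = (-2*log(5) - log(7)) - (-log(16)) = -2*log(5) - log(7) + 4*log(2).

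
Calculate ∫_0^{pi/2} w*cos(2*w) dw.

-1/2

Integrate by parts once (u = w, dv = cos(2*w) dw).
An antiderivative is F(w) = w*sin(2*w)/2 + cos(2*w)/4.
Then F(pi/2) - F(0) = (-1/4) - (1/4) = -1/2.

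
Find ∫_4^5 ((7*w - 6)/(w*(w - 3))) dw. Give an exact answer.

log(50)

Factor the denominator: w**2 - 3*w = w(w - 3).
Partial fractions: (7*w - 6)/(w*(w - 3)) = 2/w + 5/(w - 3).
An antiderivative is F(w) = 2*log(w) + 5*log(w - 3).
Then F(5) - F(4) = (2*log(5) + 5*log(2)) - (log(16)) = log(50).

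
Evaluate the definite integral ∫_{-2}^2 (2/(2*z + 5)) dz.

An antiderivative is F(z) = log(2*z + 5).
Then F(2) - F(-2) = (log(9)) - (0) = log(9).

log(9)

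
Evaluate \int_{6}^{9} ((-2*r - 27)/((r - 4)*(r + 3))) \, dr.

-5*log(5) - 3*log(3) + 11*log(2)

Factor the denominator: r**2 - r - 12 = (r + 3)(r - 4).
Partial fractions: (-2*r - 27)/((r - 4)*(r + 3)) = 3/(r + 3) - 5/(r - 4).
An antiderivative is F(r) = -5*log(r - 4) + 3*log(r + 3).
Then F(9) - F(6) = (-5*log(5) + 3*log(3) + 6*log(2)) - (-5*log(2) + 6*log(3)) = -5*log(5) - 3*log(3) + 11*log(2).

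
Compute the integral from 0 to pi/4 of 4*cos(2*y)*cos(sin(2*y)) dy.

2*sin(1)

Let u = sin(2*y), so du = 2*cos(2*y) dy. When y = 0, u = 0; when y = pi/4, u = 1.
The integral becomes 2·∫ cos(u) du from 0 to 1, with antiderivative 2*sin(u).
Back in y: F(y) = 2*sin(sin(2*y)).
Then F(pi/4) - F(0) = (2*sin(1)) - (0) = 2*sin(1).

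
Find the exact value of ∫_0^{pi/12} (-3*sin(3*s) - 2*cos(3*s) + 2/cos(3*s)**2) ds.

An antiderivative is F(s) = -2*sin(3*s)/3 + cos(3*s) + 2*tan(3*s)/3.
Then F(pi/12) - F(0) = (sqrt(2)/6 + 2/3) - (1) = -1/3 + sqrt(2)/6.

-1/3 + sqrt(2)/6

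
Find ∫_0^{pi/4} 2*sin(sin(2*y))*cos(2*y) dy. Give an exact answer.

Let u = sin(2*y), so du = 2*cos(2*y) dy. When y = 0, u = 0; when y = pi/4, u = 1.
The integral becomes ∫ sin(u) du from 0 to 1, with antiderivative -cos(u).
Back in y: F(y) = -cos(sin(2*y)).
Then F(pi/4) - F(0) = (-cos(1)) - (-1) = 1 - cos(1).

1 - cos(1)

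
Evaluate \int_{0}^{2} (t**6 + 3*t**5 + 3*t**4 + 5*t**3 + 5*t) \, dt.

By the power rule, an antiderivative is F(t) = t**7/7 + t**6/2 + 3*t**5/5 + 5*t**4/4 + 5*t**2/2.
Then F(2) - F(0) = (3482/35) - (0) = 3482/35.

3482/35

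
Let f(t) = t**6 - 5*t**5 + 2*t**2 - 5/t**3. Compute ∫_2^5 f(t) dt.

-489327/280

By the power rule, an antiderivative is F(t) = t**7/7 - 5*t**6/6 + 2*t**3/3 + 5/(2*t**2).
Then F(5) - F(2) = (-62184/35) - (-1629/56) = -489327/280.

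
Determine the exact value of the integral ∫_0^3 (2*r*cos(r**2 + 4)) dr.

sin(13) - sin(4)

Let u = r**2 + 4, so du = 2*r dr. When r = 0, u = 4; when r = 3, u = 13.
The integral becomes ∫ cos(u) du from 4 to 13, with antiderivative sin(u).
Back in r: F(r) = sin(r**2 + 4).
Then F(3) - F(0) = (sin(13)) - (sin(4)) = sin(13) - sin(4).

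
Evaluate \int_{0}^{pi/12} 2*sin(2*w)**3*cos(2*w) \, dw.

1/64

Let u = sin(2*w), so du = 2*cos(2*w) dw. When w = 0, u = 0; when w = pi/12, u = 1/2.
The integral becomes ∫ u**3 du from 0 to 1/2, with antiderivative u**4/4.
Back in w: F(w) = sin(2*w)**4/4.
Then F(pi/12) - F(0) = (1/64) - (0) = 1/64.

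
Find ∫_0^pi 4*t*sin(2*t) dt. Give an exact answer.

-2*pi

Integrate by parts once (u = t, dv = 4*sin(2*t) dt).
An antiderivative is F(t) = -2*t*cos(2*t) + sin(2*t).
Then F(pi) - F(0) = (-2*pi) - (0) = -2*pi.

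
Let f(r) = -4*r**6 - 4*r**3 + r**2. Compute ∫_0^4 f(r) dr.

-201536/21

By the power rule, an antiderivative is F(r) = -4*r**7/7 - r**4 + r**3/3.
Then F(4) - F(0) = (-201536/21) - (0) = -201536/21.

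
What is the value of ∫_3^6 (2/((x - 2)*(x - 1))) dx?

log(64/25)

Factor the denominator: x**2 - 3*x + 2 = (x - 1)(x - 2).
Partial fractions: 2/((x - 2)*(x - 1)) = -2/(x - 1) + 2/(x - 2).
An antiderivative is F(x) = 2*log(x - 2) - 2*log(x - 1).
Then F(6) - F(3) = (log(16/25)) - (-log(4)) = log(64/25).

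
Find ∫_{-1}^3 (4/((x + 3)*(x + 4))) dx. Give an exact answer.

-4*log(7) + 8*log(3)

Factor the denominator: x**2 + 7*x + 12 = (x + 4)(x + 3).
Partial fractions: 4/((x + 3)*(x + 4)) = -4/(x + 4) + 4/(x + 3).
An antiderivative is F(x) = 4*log(x + 3) - 4*log(x + 4).
Then F(3) - F(-1) = (-4*log(7) + 4*log(2) + 4*log(3)) - (log(16/81)) = -4*log(7) + 8*log(3).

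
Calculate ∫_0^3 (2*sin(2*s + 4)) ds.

Let u = 2*s + 4, so du = 2 ds. When s = 0, u = 4; when s = 3, u = 10.
The integral becomes ∫ sin(u) du from 4 to 10, with antiderivative -cos(u).
Back in s: F(s) = -cos(2*s + 4).
Then F(3) - F(0) = (-cos(10)) - (-cos(4)) = cos(4) - cos(10).

cos(4) - cos(10)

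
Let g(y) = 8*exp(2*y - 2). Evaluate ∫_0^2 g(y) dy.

Let u = 2*y - 2, so du = 2 dy. When y = 0, u = -2; when y = 2, u = 2.
The integral becomes 4·∫ exp(u) du from -2 to 2, with antiderivative 4*exp(u).
Back in y: F(y) = 4*exp(2*y - 2).
Then F(2) - F(0) = (4*exp(2)) - (4*exp(-2)) = 8*sinh(2).

8*sinh(2)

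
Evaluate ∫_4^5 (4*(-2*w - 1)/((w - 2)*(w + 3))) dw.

Factor the denominator: w**2 + w - 6 = (w + 3)(w - 2).
Partial fractions: 4*(-2*w - 1)/((w - 2)*(w + 3)) = -4/(w + 3) - 4/(w - 2).
An antiderivative is F(w) = -4*log(w - 2) - 4*log(w + 3).
Then F(5) - F(4) = (-12*log(2) - 4*log(3)) - (-4*log(7) - 4*log(2)) = -8*log(2) - 4*log(3) + 4*log(7).

-8*log(2) - 4*log(3) + 4*log(7)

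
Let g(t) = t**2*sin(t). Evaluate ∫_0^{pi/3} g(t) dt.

-1 - pi**2/18 + sqrt(3)*pi/3

Integrate by parts twice (u = t^2, dv = sin(t) dt).
An antiderivative is F(t) = -t**2*cos(t) + 2*t*sin(t) + 2*cos(t).
Then F(pi/3) - F(0) = (-pi**2/18 + 1 + sqrt(3)*pi/3) - (2) = -1 - pi**2/18 + sqrt(3)*pi/3.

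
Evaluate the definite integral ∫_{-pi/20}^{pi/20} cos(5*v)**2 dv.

Use the identity cos^2(5*v) = (1 + cos(10*v))/2.
An antiderivative is F(v) = v/2 + sin(10*v)/20.
Then F(pi/20) - F(-pi/20) = (1/20 + pi/40) - (-pi/40 - 1/20) = 1/10 + pi/20.

1/10 + pi/20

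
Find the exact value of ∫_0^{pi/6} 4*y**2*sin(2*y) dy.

-1/2 - pi**2/36 + sqrt(3)*pi/6

Integrate by parts twice (u = y^2, dv = 4*sin(2*y) dy).
An antiderivative is F(y) = -2*y**2*cos(2*y) + 2*y*sin(2*y) + cos(2*y).
Then F(pi/6) - F(0) = (-pi**2/36 + 1/2 + sqrt(3)*pi/6) - (1) = -1/2 - pi**2/36 + sqrt(3)*pi/6.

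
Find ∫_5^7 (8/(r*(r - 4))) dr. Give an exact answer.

Factor the denominator: r**2 - 4*r = r(r - 4).
Partial fractions: 8/(r*(r - 4)) = -2/r + 2/(r - 4).
An antiderivative is F(r) = -2*log(r) + 2*log(r - 4).
Then F(7) - F(5) = (log(9/49)) - (-log(25)) = -2*log(7) + 2*log(3) + 2*log(5).

-2*log(7) + 2*log(3) + 2*log(5)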